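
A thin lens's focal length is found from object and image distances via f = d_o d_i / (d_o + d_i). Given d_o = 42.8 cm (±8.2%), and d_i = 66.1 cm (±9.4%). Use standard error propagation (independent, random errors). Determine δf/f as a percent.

∂f/∂d_o = (d_i/(d_o+d_i))² = 0.368;  ∂f/∂d_i = (d_o/(d_o+d_i))² = 0.154
δf = √((∂f/∂d_o · δd_o)² + (∂f/∂d_i · δd_i)²) = √(1.67 + 0.921) = 1.61 cm
f = 26.0 cm, so δf/f = 1.61/26.0 = 0.0620.

6.20%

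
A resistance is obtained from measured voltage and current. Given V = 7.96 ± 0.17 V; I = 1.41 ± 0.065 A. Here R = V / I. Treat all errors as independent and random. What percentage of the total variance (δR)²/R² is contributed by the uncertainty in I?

(δR/R)² = (1·δV/V)² + (-1·δI/I)²
  V term: (1×0.0214)² = 0.000456
  I term: (-1×0.0461)² = 0.00213
Total = 0.00258. Share from I = 0.00213/0.00258 = 0.823.

82.3%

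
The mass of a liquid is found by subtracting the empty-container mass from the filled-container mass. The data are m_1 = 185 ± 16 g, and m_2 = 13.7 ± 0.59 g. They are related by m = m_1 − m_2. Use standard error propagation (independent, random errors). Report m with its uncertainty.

171 ± 16.0 g

m is a linear combination, so absolute uncertainties add in quadrature:
  (δm_1)² = 256;  (δm_2)² = 0.348
δm = √(256) = 16.0 g
m = 171 g.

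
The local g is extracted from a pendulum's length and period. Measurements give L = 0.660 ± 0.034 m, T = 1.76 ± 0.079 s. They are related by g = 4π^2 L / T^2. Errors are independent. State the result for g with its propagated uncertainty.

8.41 ± 0.871 m/s^2

g is a product of powers, so relative uncertainties combine in quadrature:
  (1·δL/L)² = (1×0.0515)² = 0.00265;  (-2·δT/T)² = (-2×0.0449)² = 0.00806
δg/g = √(0.0107) = 0.104
g = 8.41 m/s^2, so δg = 0.104 × 8.41 = 0.871 m/s^2.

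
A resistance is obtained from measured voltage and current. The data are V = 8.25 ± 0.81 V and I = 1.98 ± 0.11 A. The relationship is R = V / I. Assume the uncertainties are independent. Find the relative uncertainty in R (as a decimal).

Products/powers → add relative errors in quadrature, weighted by exponent:
  (1·δV/V)² = (1×0.0982)² = 0.00964;  (-1·δI/I)² = (-1×0.0556)² = 0.00309
δR/R = √(0.0127) = 0.113

0.113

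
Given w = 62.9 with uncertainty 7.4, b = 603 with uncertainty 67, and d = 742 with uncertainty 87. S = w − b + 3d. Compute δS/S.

Absolute uncertainties add in quadrature for a linear combination:
  (δw)² = 54.8;  (δb)² = 4490;  (3·δd)² = 68100
δS = √(72700) = 270
S = 1690, so δS/S = 270/1690 = 0.160.

0.160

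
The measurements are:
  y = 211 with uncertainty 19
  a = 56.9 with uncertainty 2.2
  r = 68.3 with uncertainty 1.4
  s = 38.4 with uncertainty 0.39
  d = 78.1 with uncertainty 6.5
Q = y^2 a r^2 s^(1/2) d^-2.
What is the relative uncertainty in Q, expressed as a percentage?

Since Q is a product/quotient, work with relative uncertainties:
  (2·δy/y)² = (2×0.0900)² = 0.0324;  (1·δa/a)² = (1×0.0387)² = 0.00149;  (2·δr/r)² = (2×0.0205)² = 0.00168;  (½·δs/s)² = (0.5×0.0102)² = 2.58e-05;  (-2·δd/d)² = (-2×0.0832)² = 0.0277
δQ/Q = √(0.0633) = 0.252

25.2%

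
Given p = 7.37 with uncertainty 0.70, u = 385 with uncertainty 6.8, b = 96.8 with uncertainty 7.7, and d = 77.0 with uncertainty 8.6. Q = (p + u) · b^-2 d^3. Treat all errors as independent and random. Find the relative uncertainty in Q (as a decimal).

Let w = p + u = 392. δw = √(δp² + δu²) = √(0.490 + 46.2) = 6.84, so δw/w = 0.0174.
Q is then a monomial in w, b, d:
δQ/Q = √((δw/w)² + (-2·δb/b)² + (3·δd/d)²) = √(0.000304 + 0.0253 + 0.112) = 0.371

0.371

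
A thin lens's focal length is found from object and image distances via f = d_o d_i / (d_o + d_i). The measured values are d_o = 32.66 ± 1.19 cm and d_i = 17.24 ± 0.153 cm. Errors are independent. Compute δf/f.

0.0139

∂f/∂d_o = (d_i/(d_o+d_i))² = 0.119;  ∂f/∂d_i = (d_o/(d_o+d_i))² = 0.428
δf = √((∂f/∂d_o · δd_o)² + (∂f/∂d_i · δd_i)²) = √(0.0202 + 0.00430) = 0.156 cm
f = 11.28 cm, so δf/f = 0.156/11.28 = 0.0139.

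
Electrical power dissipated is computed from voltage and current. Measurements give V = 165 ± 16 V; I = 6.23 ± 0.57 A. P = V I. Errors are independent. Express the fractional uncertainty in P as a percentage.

13.3%

Each factor contributes (exponent × relative error)² to (δP/P)²:
  (1·δV/V)² = (1×0.0970)² = 0.00940;  (1·δI/I)² = (1×0.0915)² = 0.00837
δP/P = √(0.0178) = 0.133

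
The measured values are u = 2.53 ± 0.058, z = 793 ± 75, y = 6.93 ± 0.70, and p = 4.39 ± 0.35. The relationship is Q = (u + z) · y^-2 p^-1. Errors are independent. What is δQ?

0.893

Let w = u + z = 796. δw = √(δu² + δz²) = √(0.00336 + 5620) = 75.0, so δw/w = 0.0943.
Q is then a monomial in w, y, p:
δQ/Q = √((δw/w)² + (-2·δy/y)² + (-1·δp/p)²) = √(0.00889 + 0.0408 + 0.00636) = 0.237
Q = 3.77, so δQ = 0.237 × 3.77 = 0.893.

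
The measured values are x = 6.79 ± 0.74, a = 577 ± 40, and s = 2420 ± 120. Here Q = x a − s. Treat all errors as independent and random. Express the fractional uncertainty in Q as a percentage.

34.7%

Let p = x·a = 3920. δp/p = √((1·δx/x)² + (1·δa/a)²) = √(0.0119 + 0.00481) = 0.129, so δp = 506.
Q = p − s: δQ = √(δp² + δs²) = √(2.56e+05 + 14400) = 520
Q = 1500, so δQ/Q = 520/1500 = 0.347.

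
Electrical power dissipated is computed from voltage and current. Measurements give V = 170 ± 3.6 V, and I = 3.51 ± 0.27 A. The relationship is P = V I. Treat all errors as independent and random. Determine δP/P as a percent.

Each factor contributes (exponent × relative error)² to (δP/P)²:
  (1·δV/V)² = (1×0.0212)² = 0.000448;  (1·δI/I)² = (1×0.0769)² = 0.00592
δP/P = √(0.00637) = 0.0798

7.98%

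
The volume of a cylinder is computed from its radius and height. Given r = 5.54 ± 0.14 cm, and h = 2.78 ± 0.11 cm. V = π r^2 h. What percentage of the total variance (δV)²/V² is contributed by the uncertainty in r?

62.0%

(δV/V)² = (2·δr/r)² + (1·δh/h)²
  r term: (2×0.0253)² = 0.00255
  h term: (1×0.0396)² = 0.00157
Total = 0.00412. Share from r = 0.00255/0.00412 = 0.620.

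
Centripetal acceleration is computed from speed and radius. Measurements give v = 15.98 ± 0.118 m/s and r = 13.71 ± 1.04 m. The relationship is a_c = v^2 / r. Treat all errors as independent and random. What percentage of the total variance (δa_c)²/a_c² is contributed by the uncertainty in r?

(δa_c/a_c)² = (2·δv/v)² + (-1·δr/r)²
  v term: (2×0.00738)² = 0.000218
  r term: (-1×0.0759)² = 0.00575
Total = 0.00597. Share from r = 0.00575/0.00597 = 0.963.

96.3%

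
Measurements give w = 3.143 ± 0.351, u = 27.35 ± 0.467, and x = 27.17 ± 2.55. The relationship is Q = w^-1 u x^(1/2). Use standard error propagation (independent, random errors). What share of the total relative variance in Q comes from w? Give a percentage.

83.3%

(δQ/Q)² = (-1·δw/w)² + (1·δu/u)² + (½·δx/x)²
  w term: (-1×0.112)² = 0.0125
  u term: (1×0.0171)² = 0.000292
  x term: (0.5×0.0939)² = 0.00220
Total = 0.0150. Share from w = 0.0125/0.0150 = 0.833.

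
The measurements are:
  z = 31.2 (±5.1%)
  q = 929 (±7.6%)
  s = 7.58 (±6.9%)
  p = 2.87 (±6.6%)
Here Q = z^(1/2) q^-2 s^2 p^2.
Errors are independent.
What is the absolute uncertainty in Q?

0.000752

Each factor contributes (exponent × relative error)² to (δQ/Q)²:
  (½·δz/z)² = (0.5×0.0510)² = 0.000650;  (-2·δq/q)² = (-2×0.0760)² = 0.0231;  (2·δs/s)² = (2×0.0690)² = 0.0190;  (2·δp/p)² = (2×0.0660)² = 0.0174
δQ/Q = √(0.0602) = 0.245
Q = 0.00306, so δQ = 0.245 × 0.00306 = 0.000752.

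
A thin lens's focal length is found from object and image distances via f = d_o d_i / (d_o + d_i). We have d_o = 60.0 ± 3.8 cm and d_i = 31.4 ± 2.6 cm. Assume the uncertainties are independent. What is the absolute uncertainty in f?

1.21 cm

∂f/∂d_o = (d_i/(d_o+d_i))² = 0.118;  ∂f/∂d_i = (d_o/(d_o+d_i))² = 0.431
δf = √((∂f/∂d_o · δd_o)² + (∂f/∂d_i · δd_i)²) = √(0.201 + 1.26) = 1.21 cm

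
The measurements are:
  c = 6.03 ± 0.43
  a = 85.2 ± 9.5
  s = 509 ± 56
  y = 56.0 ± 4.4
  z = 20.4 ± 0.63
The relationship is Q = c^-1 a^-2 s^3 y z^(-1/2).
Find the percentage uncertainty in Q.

Q is a product of powers, so relative uncertainties combine in quadrature:
  (-1·δc/c)² = (-1×0.0713)² = 0.00509;  (-2·δa/a)² = (-2×0.112)² = 0.0497;  (3·δs/s)² = (3×0.110)² = 0.109;  (1·δy/y)² = (1×0.0786)² = 0.00617;  (−½·δz/z)² = (-0.5×0.0309)² = 0.000238
δQ/Q = √(0.170) = 0.413

41.3%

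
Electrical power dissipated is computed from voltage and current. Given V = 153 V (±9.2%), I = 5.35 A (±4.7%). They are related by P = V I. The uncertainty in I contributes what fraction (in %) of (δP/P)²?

(δP/P)² = (1·δV/V)² + (1·δI/I)²
  V term: (1×0.0920)² = 0.00846
  I term: (1×0.0470)² = 0.00221
Total = 0.0107. Share from I = 0.00221/0.0107 = 0.207.

20.7%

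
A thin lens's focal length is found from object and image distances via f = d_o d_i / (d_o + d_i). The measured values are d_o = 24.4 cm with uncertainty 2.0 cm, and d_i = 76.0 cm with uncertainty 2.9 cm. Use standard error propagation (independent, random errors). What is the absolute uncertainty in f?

∂f/∂d_o = (d_i/(d_o+d_i))² = 0.573;  ∂f/∂d_i = (d_o/(d_o+d_i))² = 0.0591
δf = √((∂f/∂d_o · δd_o)² + (∂f/∂d_i · δd_i)²) = √(1.31 + 0.0293) = 1.16 cm

1.16 cm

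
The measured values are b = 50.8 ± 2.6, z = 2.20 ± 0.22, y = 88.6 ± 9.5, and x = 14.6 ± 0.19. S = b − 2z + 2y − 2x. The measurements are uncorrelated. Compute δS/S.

Sums and differences: (δS)² = Σ (cᵢ δxᵢ)².
  (δb)² = 6.76;  (2·δz)² = 0.194;  (2·δy)² = 361;  (2·δx)² = 0.144
δS = √(368) = 19.2
S = 194, so δS/S = 19.2/194 = 0.0987.

0.0987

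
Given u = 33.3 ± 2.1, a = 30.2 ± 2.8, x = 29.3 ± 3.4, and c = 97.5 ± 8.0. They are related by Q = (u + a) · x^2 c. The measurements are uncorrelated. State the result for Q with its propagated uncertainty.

(5.32 ± 1.34) × 10^6

Let w = u + a = 63.5. δw = √(δu² + δa²) = √(4.41 + 7.84) = 3.50, so δw/w = 0.0551.
Q is then a monomial in w, x, c:
δQ/Q = √((δw/w)² + (2·δx/x)² + (1·δc/c)²) = √(0.00304 + 0.0539 + 0.00673) = 0.252
Q = 5.32e+06, so δQ = 0.252 × 5.32e+06 = 1.34e+06.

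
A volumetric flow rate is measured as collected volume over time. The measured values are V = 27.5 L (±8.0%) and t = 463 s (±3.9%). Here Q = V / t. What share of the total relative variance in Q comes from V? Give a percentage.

(δQ/Q)² = (1·δV/V)² + (-1·δt/t)²
  V term: (1×0.0800)² = 0.00640
  t term: (-1×0.0390)² = 0.00152
Total = 0.00792. Share from V = 0.00640/0.00792 = 0.808.

80.8%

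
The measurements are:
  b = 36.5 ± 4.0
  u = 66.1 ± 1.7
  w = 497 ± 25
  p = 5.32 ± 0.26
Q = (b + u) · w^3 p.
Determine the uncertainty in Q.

Let h = b + u = 103. δh = √(δb² + δu²) = √(16.0 + 2.89) = 4.35, so δh/h = 0.0424.
Q is then a monomial in h, w, p:
δQ/Q = √((δh/h)² + (3·δw/w)² + (1·δp/p)²) = √(0.00179 + 0.0228 + 0.00239) = 0.164
Q = 6.7e+10, so δQ = 0.164 × 6.7e+10 = 1.1e+10.

1.1e+10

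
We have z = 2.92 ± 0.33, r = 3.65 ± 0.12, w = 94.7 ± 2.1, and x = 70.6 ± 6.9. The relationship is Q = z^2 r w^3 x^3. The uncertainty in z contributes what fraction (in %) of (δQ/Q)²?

35.8%

(δQ/Q)² = (2·δz/z)² + (1·δr/r)² + (3·δw/w)² + (3·δx/x)²
  z term: (2×0.113)² = 0.0511
  r term: (1×0.0329)² = 0.00108
  w term: (3×0.0222)² = 0.00443
  x term: (3×0.0977)² = 0.0860
Total = 0.143. Share from z = 0.0511/0.143 = 0.358.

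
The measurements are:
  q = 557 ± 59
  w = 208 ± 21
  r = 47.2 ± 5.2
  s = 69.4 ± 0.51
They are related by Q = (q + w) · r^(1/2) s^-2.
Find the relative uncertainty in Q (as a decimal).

0.0998

Let u = q + w = 765. δu = √(δq² + δw²) = √(3480 + 441) = 62.6, so δu/u = 0.0819.
Q is then a monomial in u, r, s:
δQ/Q = √((δu/u)² + (½·δr/r)² + (-2·δs/s)²) = √(0.00670 + 0.00303 + 0.000216) = 0.0998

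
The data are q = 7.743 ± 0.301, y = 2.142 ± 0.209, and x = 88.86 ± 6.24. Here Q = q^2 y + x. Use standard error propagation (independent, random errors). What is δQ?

17.2

Let p = q^2·y = 128.4. δp/p = √((2·δq/q)² + (1·δy/y)²) = √(0.00604 + 0.00952) = 0.125, so δp = 16.0.
Q = p + x: δQ = √(δp² + δx²) = √(257 + 38.9) = 17.2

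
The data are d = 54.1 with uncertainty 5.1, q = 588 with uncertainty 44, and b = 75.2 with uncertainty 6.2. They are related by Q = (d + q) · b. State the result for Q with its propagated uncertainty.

Let u = d + q = 642. δu = √(δd² + δq²) = √(26.0 + 1940) = 44.3, so δu/u = 0.0690.
Q is then a monomial in u, b:
δQ/Q = √((δu/u)² + (1·δb/b)²) = √(0.00476 + 0.00680) = 0.108
Q = 48300, so δQ = 0.108 × 48300 = 5190.

48300 ± 5190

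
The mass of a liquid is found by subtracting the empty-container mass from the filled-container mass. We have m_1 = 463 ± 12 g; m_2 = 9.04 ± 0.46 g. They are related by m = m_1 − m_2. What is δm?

12.0 g

Each term contributes (cᵢ δxᵢ)² to (δm)²:
  (δm_1)² = 144;  (δm_2)² = 0.212
δm = √(144) = 12.0 g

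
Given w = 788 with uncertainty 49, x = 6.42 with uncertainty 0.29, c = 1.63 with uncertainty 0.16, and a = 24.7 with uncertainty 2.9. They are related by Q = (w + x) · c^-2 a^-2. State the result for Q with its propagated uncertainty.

Let u = w + x = 794. δu = √(δw² + δx²) = √(2400 + 0.0841) = 49.0, so δu/u = 0.0617.
Q is then a monomial in u, c, a:
δQ/Q = √((δu/u)² + (-2·δc/c)² + (-2·δa/a)²) = √(0.00380 + 0.0385 + 0.0551) = 0.312
Q = 0.490, so δQ = 0.312 × 0.490 = 0.153.

0.490 ± 0.153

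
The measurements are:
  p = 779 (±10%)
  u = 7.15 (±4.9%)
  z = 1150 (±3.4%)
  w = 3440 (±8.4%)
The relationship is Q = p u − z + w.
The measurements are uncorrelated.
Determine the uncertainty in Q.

685

Let h = p·u = 5570. δh/h = √((1·δp/p)² + (1·δu/u)²) = √(0.0100 + 0.00240) = 0.111, so δh = 620.
Q = h − z + w: δQ = √(δh² + δz² + δw²) = √(3.85e+05 + 1530 + 83500) = 685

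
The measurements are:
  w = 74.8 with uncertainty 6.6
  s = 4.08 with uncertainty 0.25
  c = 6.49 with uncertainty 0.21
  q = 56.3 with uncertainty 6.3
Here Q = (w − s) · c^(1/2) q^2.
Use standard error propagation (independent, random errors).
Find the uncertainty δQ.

Let u = w − s = 70.7. δu = √(δw² + δs²) = √(43.6 + 0.0625) = 6.60, so δu/u = 0.0934.
Q is then a monomial in u, c, q:
δQ/Q = √((δu/u)² + (½·δc/c)² + (2·δq/q)²) = √(0.00872 + 0.000262 + 0.0501) = 0.243
Q = 5.71e+05, so δQ = 0.243 × 5.71e+05 = 1.39e+05.

1.39e+05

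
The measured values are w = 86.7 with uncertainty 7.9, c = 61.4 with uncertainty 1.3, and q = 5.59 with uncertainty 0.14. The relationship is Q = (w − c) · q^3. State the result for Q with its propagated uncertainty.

4420 ± 1440

Let u = w − c = 25.3. δu = √(δw² + δc²) = √(62.4 + 1.69) = 8.01, so δu/u = 0.316.
Q is then a monomial in u, q:
δQ/Q = √((δu/u)² + (3·δq/q)²) = √(0.100 + 0.00565) = 0.325
Q = 4420, so δQ = 0.325 × 4420 = 1440.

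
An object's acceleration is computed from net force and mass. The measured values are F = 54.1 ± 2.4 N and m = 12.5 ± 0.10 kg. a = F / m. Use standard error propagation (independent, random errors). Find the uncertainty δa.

0.195 m/s^2

Since a is a product/quotient, work with relative uncertainties:
  (1·δF/F)² = (1×0.0444)² = 0.00197;  (-1·δm/m)² = (-1×0.00800)² = 6.4e-05
δa/a = √(0.00203) = 0.0451
a = 4.33 m/s^2, so δa = 0.0451 × 4.33 = 0.195 m/s^2.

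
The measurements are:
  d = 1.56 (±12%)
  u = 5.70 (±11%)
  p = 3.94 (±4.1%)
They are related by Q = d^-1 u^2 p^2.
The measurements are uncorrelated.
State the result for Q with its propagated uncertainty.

323 ± 85.2

For a monomial Q ∝ d^-1, u^2, p^2, fractional errors add in quadrature:
  (-1·δd/d)² = (-1×0.120)² = 0.0144;  (2·δu/u)² = (2×0.110)² = 0.0484;  (2·δp/p)² = (2×0.0410)² = 0.00672
δQ/Q = √(0.0695) = 0.264
Q = 323, so δQ = 0.264 × 323 = 85.2.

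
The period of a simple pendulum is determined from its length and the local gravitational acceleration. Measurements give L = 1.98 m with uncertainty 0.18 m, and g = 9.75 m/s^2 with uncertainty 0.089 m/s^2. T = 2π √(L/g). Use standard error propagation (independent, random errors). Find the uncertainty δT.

0.129 s

Products/powers → add relative errors in quadrature, weighted by exponent:
  (½·δL/L)² = (0.5×0.0909)² = 0.00207;  (−½·δg/g)² = (-0.5×0.00913)² = 2.08e-05
δT/T = √(0.00209) = 0.0457
T = 2.83 s, so δT = 0.0457 × 2.83 = 0.129 s.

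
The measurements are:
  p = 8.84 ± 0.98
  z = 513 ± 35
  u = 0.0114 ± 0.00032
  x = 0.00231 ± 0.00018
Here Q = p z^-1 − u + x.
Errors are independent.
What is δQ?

0.00227

Let w = p·z^-1 = 0.0172. δw/w = √((1·δp/p)² + (-1·δz/z)²) = √(0.0123 + 0.00465) = 0.130, so δw = 0.00224.
Q = w − u + x: δQ = √(δw² + δu² + δx²) = √(5.03e-06 + 1.02e-07 + 3.24e-08) = 0.00227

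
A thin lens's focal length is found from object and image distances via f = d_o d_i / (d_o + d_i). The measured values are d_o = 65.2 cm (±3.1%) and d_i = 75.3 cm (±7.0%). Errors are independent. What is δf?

∂f/∂d_o = (d_i/(d_o+d_i))² = 0.287;  ∂f/∂d_i = (d_o/(d_o+d_i))² = 0.215
δf = √((∂f/∂d_o · δd_o)² + (∂f/∂d_i · δd_i)²) = √(0.337 + 1.29) = 1.27 cm

1.27 cm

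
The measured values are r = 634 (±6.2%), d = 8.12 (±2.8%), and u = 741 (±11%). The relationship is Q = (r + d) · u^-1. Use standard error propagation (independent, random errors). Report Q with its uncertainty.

0.867 ± 0.109

Let w = r + d = 642. δw = √(δr² + δd²) = √(1550 + 0.0517) = 39.3, so δw/w = 0.0612.
Q is then a monomial in w, u:
δQ/Q = √((δw/w)² + (-1·δu/u)²) = √(0.00375 + 0.0121) = 0.126
Q = 0.867, so δQ = 0.126 × 0.867 = 0.109.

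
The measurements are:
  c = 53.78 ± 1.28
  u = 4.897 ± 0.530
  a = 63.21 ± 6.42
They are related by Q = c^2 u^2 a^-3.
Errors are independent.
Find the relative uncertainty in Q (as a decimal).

For a monomial Q ∝ c^2, u^2, a^-3, fractional errors add in quadrature:
  (2·δc/c)² = (2×0.0238)² = 0.00227;  (2·δu/u)² = (2×0.108)² = 0.0469;  (-3·δa/a)² = (-3×0.102)² = 0.0928
δQ/Q = √(0.142) = 0.377

0.377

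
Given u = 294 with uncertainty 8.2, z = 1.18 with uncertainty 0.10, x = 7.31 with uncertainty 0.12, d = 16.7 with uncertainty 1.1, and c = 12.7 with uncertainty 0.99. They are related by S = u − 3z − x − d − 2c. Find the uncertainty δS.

Absolute uncertainties add in quadrature for a linear combination:
  (δu)² = 67.2;  (3·δz)² = 0.0900;  (δx)² = 0.0144;  (δd)² = 1.21;  (2·δc)² = 3.92
δS = √(72.5) = 8.51

8.51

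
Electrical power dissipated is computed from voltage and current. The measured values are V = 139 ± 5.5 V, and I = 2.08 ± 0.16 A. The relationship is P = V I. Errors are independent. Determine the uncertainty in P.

Each factor contributes (exponent × relative error)² to (δP/P)²:
  (1·δV/V)² = (1×0.0396)² = 0.00157;  (1·δI/I)² = (1×0.0769)² = 0.00592
δP/P = √(0.00748) = 0.0865
P = 289 W, so δP = 0.0865 × 289 = 25.0 W.

25.0 W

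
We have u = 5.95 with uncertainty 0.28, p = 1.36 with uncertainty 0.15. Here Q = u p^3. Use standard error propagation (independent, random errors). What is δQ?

5.00

For a monomial Q ∝ u, p^3, fractional errors add in quadrature:
  (1·δu/u)² = (1×0.0471)² = 0.00221;  (3·δp/p)² = (3×0.110)² = 0.109
δQ/Q = √(0.112) = 0.334
Q = 15.0, so δQ = 0.334 × 15.0 = 5.00.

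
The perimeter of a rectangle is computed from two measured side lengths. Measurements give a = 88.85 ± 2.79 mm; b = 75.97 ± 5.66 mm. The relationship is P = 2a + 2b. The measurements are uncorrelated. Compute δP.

P is a linear combination, so absolute uncertainties add in quadrature:
  (2·δa)² = 31.1;  (2·δb)² = 128
δP = √(159) = 12.6 mm

12.6 mm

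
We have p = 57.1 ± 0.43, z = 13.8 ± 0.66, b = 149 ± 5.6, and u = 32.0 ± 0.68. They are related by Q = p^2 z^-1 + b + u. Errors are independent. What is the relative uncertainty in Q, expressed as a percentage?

Let w = p^2·z^-1 = 236. δw/w = √((2·δp/p)² + (-1·δz/z)²) = √(0.000227 + 0.00229) = 0.0501, so δw = 11.8.
Q = w + b + u: δQ = √(δw² + δb² + δu²) = √(140 + 31.4 + 0.462) = 13.1
Q = 417, so δQ/Q = 13.1/417 = 0.0314.

3.14%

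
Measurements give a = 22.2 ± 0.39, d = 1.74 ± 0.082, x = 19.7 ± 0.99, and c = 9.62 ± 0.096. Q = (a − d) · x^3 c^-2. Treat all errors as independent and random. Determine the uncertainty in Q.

259

Let u = a − d = 20.5. δu = √(δa² + δd²) = √(0.152 + 0.00672) = 0.399, so δu/u = 0.0195.
Q is then a monomial in u, x, c:
δQ/Q = √((δu/u)² + (3·δx/x)² + (-2·δc/c)²) = √(0.000379 + 0.0227 + 0.000398) = 0.153
Q = 1690, so δQ = 0.153 × 1690 = 259.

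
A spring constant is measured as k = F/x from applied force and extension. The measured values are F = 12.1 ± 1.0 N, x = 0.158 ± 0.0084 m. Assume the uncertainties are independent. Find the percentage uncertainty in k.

9.83%

Each factor contributes (exponent × relative error)² to (δk/k)²:
  (1·δF/F)² = (1×0.0826)² = 0.00683;  (-1·δx/x)² = (-1×0.0532)² = 0.00283
δk/k = √(0.00966) = 0.0983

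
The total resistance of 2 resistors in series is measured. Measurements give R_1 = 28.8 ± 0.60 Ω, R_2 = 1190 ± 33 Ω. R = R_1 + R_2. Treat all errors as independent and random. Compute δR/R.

0.0271

Sums and differences: (δR)² = Σ (cᵢ δxᵢ)².
  (δR_1)² = 0.360;  (δR_2)² = 1090
δR = √(1090) = 33.0 Ω
R = 1220 Ω, so δR/R = 33.0/1220 = 0.0271.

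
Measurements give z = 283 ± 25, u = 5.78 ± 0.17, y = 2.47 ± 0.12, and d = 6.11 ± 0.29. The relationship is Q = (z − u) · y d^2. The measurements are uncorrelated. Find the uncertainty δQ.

Let w = z − u = 277. δw = √(δz² + δu²) = √(625 + 0.0289) = 25.0, so δw/w = 0.0902.
Q is then a monomial in w, y, d:
δQ/Q = √((δw/w)² + (1·δy/y)² + (2·δd/d)²) = √(0.00813 + 0.00236 + 0.00901) = 0.140
Q = 25600, so δQ = 0.140 × 25600 = 3570.

3570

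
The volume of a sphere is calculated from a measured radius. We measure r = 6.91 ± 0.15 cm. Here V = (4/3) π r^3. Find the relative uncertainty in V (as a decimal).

0.0651

Products/powers → add relative errors in quadrature, weighted by exponent:
  (3·δr/r)² = (3×0.0217)² = 0.00424
δV/V = √(0.00424) = 0.0651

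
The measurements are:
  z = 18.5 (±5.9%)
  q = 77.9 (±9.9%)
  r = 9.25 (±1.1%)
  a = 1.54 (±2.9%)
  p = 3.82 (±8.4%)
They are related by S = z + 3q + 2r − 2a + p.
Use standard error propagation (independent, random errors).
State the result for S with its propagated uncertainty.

Sums and differences: (δS)² = Σ (cᵢ δxᵢ)².
  (δz)² = 1.19;  (3·δq)² = 535;  (2·δr)² = 0.0414;  (2·δa)² = 0.00798;  (δp)² = 0.103
δS = √(537) = 23.2
S = 271.

271 ± 23.2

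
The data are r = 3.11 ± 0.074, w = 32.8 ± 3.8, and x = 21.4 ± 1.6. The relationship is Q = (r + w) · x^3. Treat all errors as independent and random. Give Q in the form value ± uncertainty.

(3.52 ± 0.873) × 10^5

Let u = r + w = 35.9. δu = √(δr² + δw²) = √(0.00548 + 14.4) = 3.80, so δu/u = 0.106.
Q is then a monomial in u, x:
δQ/Q = √((δu/u)² + (3·δx/x)²) = √(0.0112 + 0.0503) = 0.248
Q = 3.52e+05, so δQ = 0.248 × 3.52e+05 = 87300.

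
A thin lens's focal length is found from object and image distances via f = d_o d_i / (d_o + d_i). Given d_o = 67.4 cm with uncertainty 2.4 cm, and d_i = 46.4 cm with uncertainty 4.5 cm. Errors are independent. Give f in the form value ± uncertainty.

27.5 ± 1.63 cm

∂f/∂d_o = (d_i/(d_o+d_i))² = 0.166;  ∂f/∂d_i = (d_o/(d_o+d_i))² = 0.351
δf = √((∂f/∂d_o · δd_o)² + (∂f/∂d_i · δd_i)²) = √(0.159 + 2.49) = 1.63 cm
f = 27.5 cm.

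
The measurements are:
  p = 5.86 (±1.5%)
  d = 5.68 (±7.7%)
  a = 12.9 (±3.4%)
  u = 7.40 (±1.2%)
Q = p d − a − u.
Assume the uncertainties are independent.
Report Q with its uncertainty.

Let w = p·d = 33.3. δw/w = √((1·δp/p)² + (1·δd/d)²) = √(0.000225 + 0.00593) = 0.0784, so δw = 2.61.
Q = w − a − u: δQ = √(δw² + δa² + δu²) = √(6.82 + 0.192 + 0.00789) = 2.65
Q = 13.0.

13.0 ± 2.65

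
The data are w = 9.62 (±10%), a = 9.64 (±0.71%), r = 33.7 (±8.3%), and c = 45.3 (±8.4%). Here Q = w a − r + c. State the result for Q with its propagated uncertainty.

Let p = w·a = 92.7. δp/p = √((1·δw/w)² + (1·δa/a)²) = √(0.0100 + 5.04e-05) = 0.100, so δp = 9.30.
Q = p − r + c: δQ = √(δp² + δr² + δc²) = √(86.4 + 7.82 + 14.5) = 10.4
Q = 104.

104 ± 10.4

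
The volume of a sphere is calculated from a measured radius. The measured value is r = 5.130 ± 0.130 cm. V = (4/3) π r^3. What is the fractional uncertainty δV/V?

For a monomial V ∝ r^3, fractional errors add in quadrature:
  (3·δr/r)² = (3×0.0253)² = 0.00578
δV/V = √(0.00578) = 0.0760

0.0760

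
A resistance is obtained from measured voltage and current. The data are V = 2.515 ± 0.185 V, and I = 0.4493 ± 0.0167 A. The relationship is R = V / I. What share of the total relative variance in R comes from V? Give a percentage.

79.7%

(δR/R)² = (1·δV/V)² + (-1·δI/I)²
  V term: (1×0.0736)² = 0.00541
  I term: (-1×0.0372)² = 0.00138
Total = 0.00679. Share from V = 0.00541/0.00679 = 0.797.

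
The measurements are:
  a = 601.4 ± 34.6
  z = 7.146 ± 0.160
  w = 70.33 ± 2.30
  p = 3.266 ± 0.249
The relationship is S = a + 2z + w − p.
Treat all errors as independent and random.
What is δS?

34.7

Sums and differences: (δS)² = Σ (cᵢ δxᵢ)².
  (δa)² = 1200;  (2·δz)² = 0.102;  (δw)² = 5.29;  (δp)² = 0.0620
δS = √(1200) = 34.7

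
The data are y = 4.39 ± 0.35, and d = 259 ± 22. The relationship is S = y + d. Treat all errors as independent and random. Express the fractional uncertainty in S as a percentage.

8.35%

Sums and differences: (δS)² = Σ (cᵢ δxᵢ)².
  (δy)² = 0.122;  (δd)² = 484
δS = √(484) = 22.0
S = 263, so δS/S = 22.0/263 = 0.0835.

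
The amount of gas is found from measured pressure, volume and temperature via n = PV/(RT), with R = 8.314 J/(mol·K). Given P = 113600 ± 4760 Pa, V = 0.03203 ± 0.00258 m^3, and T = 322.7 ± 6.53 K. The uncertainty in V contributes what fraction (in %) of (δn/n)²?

(δn/n)² = (1·δP/P)² + (1·δV/V)² + (-1·δT/T)²
  P term: (1×0.0419)² = 0.00176
  V term: (1×0.0805)² = 0.00649
  T term: (-1×0.0202)² = 0.000409
Total = 0.00865. Share from V = 0.00649/0.00865 = 0.750.

75.0%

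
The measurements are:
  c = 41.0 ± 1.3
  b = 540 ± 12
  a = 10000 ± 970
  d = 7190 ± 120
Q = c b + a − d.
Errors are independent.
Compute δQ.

1300

Let p = c·b = 22100. δp/p = √((1·δc/c)² + (1·δb/b)²) = √(0.00101 + 0.000494) = 0.0387, so δp = 857.
Q = p + a − d: δQ = √(δp² + δa² + δd²) = √(7.35e+05 + 9.41e+05 + 14400) = 1300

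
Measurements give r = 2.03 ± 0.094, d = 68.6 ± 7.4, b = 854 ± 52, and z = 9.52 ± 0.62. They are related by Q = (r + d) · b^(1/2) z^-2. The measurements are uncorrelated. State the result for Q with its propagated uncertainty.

22.8 ± 3.87

Let u = r + d = 70.6. δu = √(δr² + δd²) = √(0.00884 + 54.8) = 7.40, so δu/u = 0.105.
Q is then a monomial in u, b, z:
δQ/Q = √((δu/u)² + (½·δb/b)² + (-2·δz/z)²) = √(0.0110 + 0.000927 + 0.0170) = 0.170
Q = 22.8, so δQ = 0.170 × 22.8 = 3.87.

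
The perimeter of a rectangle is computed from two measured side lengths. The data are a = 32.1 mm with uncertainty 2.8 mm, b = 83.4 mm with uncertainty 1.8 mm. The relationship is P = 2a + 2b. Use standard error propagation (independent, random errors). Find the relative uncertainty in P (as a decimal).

0.0288

Each term contributes (cᵢ δxᵢ)² to (δP)²:
  (2·δa)² = 31.4;  (2·δb)² = 13.0
δP = √(44.3) = 6.66 mm
P = 231 mm, so δP/P = 6.66/231 = 0.0288.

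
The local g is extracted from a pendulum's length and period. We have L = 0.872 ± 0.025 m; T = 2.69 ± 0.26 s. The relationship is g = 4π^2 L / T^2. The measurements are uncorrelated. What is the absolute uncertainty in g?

0.930 m/s^2

Relative error in a monomial: (δg/g)² = Σ (nᵢ · δxᵢ/xᵢ)².
  (1·δL/L)² = (1×0.0287)² = 0.000822;  (-2·δT/T)² = (-2×0.0967)² = 0.0374
δg/g = √(0.0382) = 0.195
g = 4.76 m/s^2, so δg = 0.195 × 4.76 = 0.930 m/s^2.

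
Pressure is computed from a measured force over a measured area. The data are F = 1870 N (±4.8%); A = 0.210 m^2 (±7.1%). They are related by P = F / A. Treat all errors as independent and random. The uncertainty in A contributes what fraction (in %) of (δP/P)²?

68.6%

(δP/P)² = (1·δF/F)² + (-1·δA/A)²
  F term: (1×0.0480)² = 0.00230
  A term: (-1×0.0710)² = 0.00504
Total = 0.00734. Share from A = 0.00504/0.00734 = 0.686.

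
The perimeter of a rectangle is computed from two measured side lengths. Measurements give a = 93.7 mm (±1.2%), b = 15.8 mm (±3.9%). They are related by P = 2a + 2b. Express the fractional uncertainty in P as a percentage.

1.17%

Each term contributes (cᵢ δxᵢ)² to (δP)²:
  (2·δa)² = 5.06;  (2·δb)² = 1.52
δP = √(6.58) = 2.56 mm
P = 219 mm, so δP/P = 2.56/219 = 0.0117.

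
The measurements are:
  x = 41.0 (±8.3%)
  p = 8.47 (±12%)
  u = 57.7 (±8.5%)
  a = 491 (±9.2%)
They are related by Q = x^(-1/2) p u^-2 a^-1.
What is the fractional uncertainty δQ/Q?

0.231

For a monomial Q ∝ x^(-1/2), p, u^-2, a^-1, fractional errors add in quadrature:
  (−½·δx/x)² = (-0.5×0.0830)² = 0.00172;  (1·δp/p)² = (1×0.120)² = 0.0144;  (-2·δu/u)² = (-2×0.0850)² = 0.0289;  (-1·δa/a)² = (-1×0.0920)² = 0.00846
δQ/Q = √(0.0535) = 0.231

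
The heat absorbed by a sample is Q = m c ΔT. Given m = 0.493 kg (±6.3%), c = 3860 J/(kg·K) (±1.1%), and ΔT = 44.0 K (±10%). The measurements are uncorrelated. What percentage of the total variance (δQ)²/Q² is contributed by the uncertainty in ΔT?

71.0%

(δQ/Q)² = (1·δm/m)² + (1·δc/c)² + (1·δΔT/ΔT)²
  m term: (1×0.0630)² = 0.00397
  c term: (1×0.0110)² = 0.000121
  ΔT term: (1×0.100)² = 0.0100
Total = 0.0141. Share from ΔT = 0.0100/0.0141 = 0.710.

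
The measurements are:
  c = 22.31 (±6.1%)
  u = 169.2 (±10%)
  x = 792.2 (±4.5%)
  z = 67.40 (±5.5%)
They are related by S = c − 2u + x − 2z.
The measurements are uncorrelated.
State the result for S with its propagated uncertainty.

Sums and differences: (δS)² = Σ (cᵢ δxᵢ)².
  (δc)² = 1.85;  (2·δu)² = 1150;  (δx)² = 1270;  (2·δz)² = 55.0
δS = √(2470) = 49.7
S = 341.3.

341.3 ± 49.7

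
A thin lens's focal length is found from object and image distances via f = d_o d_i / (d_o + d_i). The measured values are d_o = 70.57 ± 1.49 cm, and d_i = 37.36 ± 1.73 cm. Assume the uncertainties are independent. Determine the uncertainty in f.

0.761 cm

∂f/∂d_o = (d_i/(d_o+d_i))² = 0.120;  ∂f/∂d_i = (d_o/(d_o+d_i))² = 0.428
δf = √((∂f/∂d_o · δd_o)² + (∂f/∂d_i · δd_i)²) = √(0.0319 + 0.547) = 0.761 cm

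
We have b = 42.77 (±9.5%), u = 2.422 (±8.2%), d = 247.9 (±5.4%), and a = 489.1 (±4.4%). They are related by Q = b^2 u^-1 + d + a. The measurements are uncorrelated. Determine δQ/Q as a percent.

Let p = b^2·u^-1 = 755.3. δp/p = √((2·δb/b)² + (-1·δu/u)²) = √(0.0361 + 0.00672) = 0.207, so δp = 156.
Q = p + d + a: δQ = √(δp² + δd² + δa²) = √(24400 + 179 + 463) = 158
Q = 1492, so δQ/Q = 158/1492 = 0.106.

10.6%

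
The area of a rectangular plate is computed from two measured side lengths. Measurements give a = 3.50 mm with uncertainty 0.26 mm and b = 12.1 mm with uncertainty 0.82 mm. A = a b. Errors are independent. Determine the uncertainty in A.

4.26 mm^2

For a monomial A ∝ a, b, fractional errors add in quadrature:
  (1·δa/a)² = (1×0.0743)² = 0.00552;  (1·δb/b)² = (1×0.0678)² = 0.00459
δA/A = √(0.0101) = 0.101
A = 42.4 mm^2, so δA = 0.101 × 42.4 = 4.26 mm^2.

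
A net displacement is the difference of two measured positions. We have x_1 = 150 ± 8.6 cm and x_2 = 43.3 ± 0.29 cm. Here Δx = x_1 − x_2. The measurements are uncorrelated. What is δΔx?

Δx is a linear combination, so absolute uncertainties add in quadrature:
  (δx_1)² = 74.0;  (δx_2)² = 0.0841
δΔx = √(74.0) = 8.60 cm

8.60 cm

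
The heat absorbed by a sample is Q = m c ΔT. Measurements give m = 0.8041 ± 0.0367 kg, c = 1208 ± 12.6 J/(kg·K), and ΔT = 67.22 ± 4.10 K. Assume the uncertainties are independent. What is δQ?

Products/powers → add relative errors in quadrature, weighted by exponent:
  (1·δm/m)² = (1×0.0456)² = 0.00208;  (1·δc/c)² = (1×0.0104)² = 0.000109;  (1·δΔT/ΔT)² = (1×0.0610)² = 0.00372
δQ/Q = √(0.00591) = 0.0769
Q = 65290 J, so δQ = 0.0769 × 65290 = 5020 J.

5020 J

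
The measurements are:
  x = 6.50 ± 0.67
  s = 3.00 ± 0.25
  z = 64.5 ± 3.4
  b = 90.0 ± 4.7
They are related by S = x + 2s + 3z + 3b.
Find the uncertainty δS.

Absolute uncertainties add in quadrature for a linear combination:
  (δx)² = 0.449;  (2·δs)² = 0.250;  (3·δz)² = 104;  (3·δb)² = 199
δS = √(304) = 17.4

17.4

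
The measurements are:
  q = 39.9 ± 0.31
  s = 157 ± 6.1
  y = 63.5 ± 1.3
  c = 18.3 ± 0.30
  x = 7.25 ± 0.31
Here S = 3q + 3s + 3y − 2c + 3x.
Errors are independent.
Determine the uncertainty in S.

Sums and differences: (δS)² = Σ (cᵢ δxᵢ)².
  (3·δq)² = 0.865;  (3·δs)² = 335;  (3·δy)² = 15.2;  (2·δc)² = 0.360;  (3·δx)² = 0.865
δS = √(352) = 18.8

18.8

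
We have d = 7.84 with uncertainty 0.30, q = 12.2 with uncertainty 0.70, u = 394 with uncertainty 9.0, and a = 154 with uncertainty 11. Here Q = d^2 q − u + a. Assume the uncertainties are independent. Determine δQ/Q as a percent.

Let p = d^2·q = 750. δp/p = √((2·δd/d)² + (1·δq/q)²) = √(0.00586 + 0.00329) = 0.0957, so δp = 71.7.
Q = p − u + a: δQ = √(δp² + δu² + δa²) = √(5140 + 81.0 + 121) = 73.1
Q = 510, so δQ/Q = 73.1/510 = 0.143.

14.3%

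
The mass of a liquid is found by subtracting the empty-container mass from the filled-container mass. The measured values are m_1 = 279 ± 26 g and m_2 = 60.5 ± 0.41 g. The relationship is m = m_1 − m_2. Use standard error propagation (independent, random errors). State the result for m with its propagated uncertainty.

218 ± 26.0 g

Sums and differences: (δm)² = Σ (cᵢ δxᵢ)².
  (δm_1)² = 676;  (δm_2)² = 0.168
δm = √(676) = 26.0 g
m = 218 g.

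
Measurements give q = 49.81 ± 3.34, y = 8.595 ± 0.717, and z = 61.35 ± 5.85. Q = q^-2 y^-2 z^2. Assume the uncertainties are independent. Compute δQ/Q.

0.287

Q is a product of powers, so relative uncertainties combine in quadrature:
  (-2·δq/q)² = (-2×0.0671)² = 0.0180;  (-2·δy/y)² = (-2×0.0834)² = 0.0278;  (2·δz/z)² = (2×0.0954)² = 0.0364
δQ/Q = √(0.0822) = 0.287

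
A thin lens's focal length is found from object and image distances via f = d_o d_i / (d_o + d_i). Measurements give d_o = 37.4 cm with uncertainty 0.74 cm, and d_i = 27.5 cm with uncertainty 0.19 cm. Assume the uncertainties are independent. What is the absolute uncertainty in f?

∂f/∂d_o = (d_i/(d_o+d_i))² = 0.180;  ∂f/∂d_i = (d_o/(d_o+d_i))² = 0.332
δf = √((∂f/∂d_o · δd_o)² + (∂f/∂d_i · δd_i)²) = √(0.0177 + 0.00398) = 0.147 cm

0.147 cm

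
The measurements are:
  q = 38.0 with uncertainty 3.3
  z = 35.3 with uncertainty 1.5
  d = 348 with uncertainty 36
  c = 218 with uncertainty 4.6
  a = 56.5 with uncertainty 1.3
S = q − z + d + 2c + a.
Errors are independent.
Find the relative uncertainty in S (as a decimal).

For a sum/difference, combine absolute errors in quadrature:
  (δq)² = 10.9;  (δz)² = 2.25;  (δd)² = 1300;  (2·δc)² = 84.6;  (δa)² = 1.69
δS = √(1400) = 37.4
S = 843, so δS/S = 37.4/843 = 0.0443.

0.0443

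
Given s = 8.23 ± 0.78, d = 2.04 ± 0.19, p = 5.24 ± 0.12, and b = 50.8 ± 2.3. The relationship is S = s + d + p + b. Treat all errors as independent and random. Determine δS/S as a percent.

S is a linear combination, so absolute uncertainties add in quadrature:
  (δs)² = 0.608;  (δd)² = 0.0361;  (δp)² = 0.0144;  (δb)² = 5.29
δS = √(5.95) = 2.44
S = 66.3, so δS/S = 2.44/66.3 = 0.0368.

3.68%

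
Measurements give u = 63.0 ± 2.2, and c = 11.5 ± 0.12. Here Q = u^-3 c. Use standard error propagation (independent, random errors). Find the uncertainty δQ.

4.84e-06

Products/powers → add relative errors in quadrature, weighted by exponent:
  (-3·δu/u)² = (-3×0.0349)² = 0.0110;  (1·δc/c)² = (1×0.0104)² = 0.000109
δQ/Q = √(0.0111) = 0.105
Q = 4.6e-05, so δQ = 0.105 × 4.6e-05 = 4.84e-06.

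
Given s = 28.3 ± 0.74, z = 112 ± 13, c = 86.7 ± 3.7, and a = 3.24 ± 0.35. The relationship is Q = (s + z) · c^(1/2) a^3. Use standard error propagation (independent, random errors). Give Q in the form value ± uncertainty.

Let u = s + z = 140. δu = √(δs² + δz²) = √(0.548 + 169) = 13.0, so δu/u = 0.0928.
Q is then a monomial in u, c, a:
δQ/Q = √((δu/u)² + (½·δc/c)² + (3·δa/a)²) = √(0.00861 + 0.000455 + 0.105) = 0.338
Q = 44400, so δQ = 0.338 × 44400 = 15000.

44400 ± 15000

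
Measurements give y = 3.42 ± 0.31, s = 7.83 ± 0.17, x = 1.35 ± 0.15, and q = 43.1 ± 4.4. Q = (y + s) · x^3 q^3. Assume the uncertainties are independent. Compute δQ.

Let u = y + s = 11.2. δu = √(δy² + δs²) = √(0.0961 + 0.0289) = 0.354, so δu/u = 0.0314.
Q is then a monomial in u, x, q:
δQ/Q = √((δu/u)² + (3·δx/x)² + (3·δq/q)²) = √(0.000988 + 0.111 + 0.0938) = 0.454
Q = 2.22e+06, so δQ = 0.454 × 2.22e+06 = 1.01e+06.

1.01e+06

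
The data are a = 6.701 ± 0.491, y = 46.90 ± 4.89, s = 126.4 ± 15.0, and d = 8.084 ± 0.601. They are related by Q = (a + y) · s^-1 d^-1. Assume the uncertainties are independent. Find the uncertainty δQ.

0.00878

Let u = a + y = 53.60. δu = √(δa² + δy²) = √(0.241 + 23.9) = 4.91, so δu/u = 0.0917.
Q is then a monomial in u, s, d:
δQ/Q = √((δu/u)² + (-1·δs/s)² + (-1·δd/d)²) = √(0.00841 + 0.0141 + 0.00553) = 0.167
Q = 0.05246, so δQ = 0.167 × 0.05246 = 0.00878.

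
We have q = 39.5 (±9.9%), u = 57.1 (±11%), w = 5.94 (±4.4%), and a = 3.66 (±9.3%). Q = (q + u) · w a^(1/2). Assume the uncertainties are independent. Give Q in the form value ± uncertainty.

Let h = q + u = 96.6. δh = √(δq² + δu²) = √(15.3 + 39.5) = 7.40, so δh/h = 0.0766.
Q is then a monomial in h, w, a:
δQ/Q = √((δh/h)² + (1·δw/w)² + (½·δa/a)²) = √(0.00587 + 0.00194 + 0.00216) = 0.0998
Q = 1100, so δQ = 0.0998 × 1100 = 110.

1100 ± 110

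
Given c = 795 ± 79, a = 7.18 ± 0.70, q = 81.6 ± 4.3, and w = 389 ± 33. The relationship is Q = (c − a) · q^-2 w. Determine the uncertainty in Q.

Let u = c − a = 788. δu = √(δc² + δa²) = √(6240 + 0.490) = 79.0, so δu/u = 0.100.
Q is then a monomial in u, q, w:
δQ/Q = √((δu/u)² + (-2·δq/q)² + (1·δw/w)²) = √(0.0101 + 0.0111 + 0.00720) = 0.168
Q = 46.0, so δQ = 0.168 × 46.0 = 7.75.

7.75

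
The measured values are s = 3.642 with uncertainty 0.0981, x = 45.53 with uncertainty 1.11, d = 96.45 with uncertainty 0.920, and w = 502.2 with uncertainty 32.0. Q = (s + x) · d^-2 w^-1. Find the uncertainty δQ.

7.4e-07

Let u = s + x = 49.17. δu = √(δs² + δx²) = √(0.00962 + 1.23) = 1.11, so δu/u = 0.0227.
Q is then a monomial in u, d, w:
δQ/Q = √((δu/u)² + (-2·δd/d)² + (-1·δw/w)²) = √(0.000514 + 0.000364 + 0.00406) = 0.0703
Q = 1.053e-05, so δQ = 0.0703 × 1.053e-05 = 7.4e-07.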